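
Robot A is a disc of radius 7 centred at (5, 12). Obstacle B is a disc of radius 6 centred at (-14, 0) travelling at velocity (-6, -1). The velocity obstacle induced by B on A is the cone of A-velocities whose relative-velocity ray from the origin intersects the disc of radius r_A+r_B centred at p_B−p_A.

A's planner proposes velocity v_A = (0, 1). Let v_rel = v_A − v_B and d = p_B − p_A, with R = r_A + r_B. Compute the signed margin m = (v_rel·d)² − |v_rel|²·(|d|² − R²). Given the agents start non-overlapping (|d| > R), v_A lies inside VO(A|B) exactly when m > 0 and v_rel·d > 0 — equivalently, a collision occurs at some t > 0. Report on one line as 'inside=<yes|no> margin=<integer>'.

d = (-19, -12),  |d|² = 505;  R = 7+6 = 13,  c = 505−13² = 336
v_rel = (6, 2),  |v_rel|² = 40;  v_rel·d = (6)·(-19) + (2)·(-12) = -138
40·t² + 276·t + 336 = 0  ⇒  m = (-138)² − 40·336 = 5604
m = 5604 > 0,  v_rel·d = -138 < 0  ⇒  outside

inside=no margin=5604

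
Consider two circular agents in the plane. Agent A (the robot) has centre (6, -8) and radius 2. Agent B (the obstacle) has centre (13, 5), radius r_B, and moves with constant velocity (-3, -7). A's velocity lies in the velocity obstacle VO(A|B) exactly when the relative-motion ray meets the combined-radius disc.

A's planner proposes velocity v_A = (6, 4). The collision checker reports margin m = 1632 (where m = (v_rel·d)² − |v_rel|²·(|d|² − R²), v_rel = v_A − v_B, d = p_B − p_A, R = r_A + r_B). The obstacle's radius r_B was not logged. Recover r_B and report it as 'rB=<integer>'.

m = 1632
d = (7, 13);  v_rel = (9, 11),  |v_rel|² = 202
v_rel×d = (9)·(13) − (11)·(7) = 40
since m = R²·202 − 40²:  R² = (1600 + 1632) / 202 = 16
R = √16 = 4  ⇒  r_B = 4 − 2 = 2

rB=2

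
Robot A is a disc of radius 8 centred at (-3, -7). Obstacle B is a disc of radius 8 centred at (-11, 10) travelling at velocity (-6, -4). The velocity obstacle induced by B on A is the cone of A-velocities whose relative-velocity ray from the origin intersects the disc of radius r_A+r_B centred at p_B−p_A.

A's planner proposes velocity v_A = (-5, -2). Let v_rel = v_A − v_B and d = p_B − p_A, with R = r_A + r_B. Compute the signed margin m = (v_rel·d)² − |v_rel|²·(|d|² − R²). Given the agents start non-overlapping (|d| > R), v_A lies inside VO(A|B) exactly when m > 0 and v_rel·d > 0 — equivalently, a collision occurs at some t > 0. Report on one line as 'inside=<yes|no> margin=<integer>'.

d = (-8, 17),  |d|² = 353;  R = 8+8 = 16,  c = 353−16² = 97
v_rel = (1, 2),  |v_rel|² = 5;  v_rel·d = (1)·(-8) + (2)·(17) = 26
5·t² − 52·t + 97 = 0  ⇒  m = 26² − 5·97 = 191
m = 191 > 0,  v_rel·d = 26 > 0  ⇒  inside

inside=yes margin=191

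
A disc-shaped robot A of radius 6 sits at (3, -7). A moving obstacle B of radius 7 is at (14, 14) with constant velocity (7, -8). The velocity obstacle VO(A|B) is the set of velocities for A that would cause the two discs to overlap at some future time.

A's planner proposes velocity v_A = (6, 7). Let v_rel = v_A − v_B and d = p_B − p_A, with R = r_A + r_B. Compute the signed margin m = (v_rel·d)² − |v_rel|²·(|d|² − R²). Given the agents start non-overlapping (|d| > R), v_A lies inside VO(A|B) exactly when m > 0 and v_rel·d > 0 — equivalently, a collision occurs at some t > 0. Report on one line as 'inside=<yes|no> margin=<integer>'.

d = (11, 21),  |d|² = 562;  R = 6+7 = 13,  c = 562−13² = 393
v_rel = (-1, 15),  |v_rel|² = 226;  v_rel·d = (-1)·(11) + (15)·(21) = 304
226·t² − 608·t + 393 = 0  ⇒  m = 304² − 226·393 = 3598
m = 3598 > 0,  v_rel·d = 304 > 0  ⇒  inside

inside=yes margin=3598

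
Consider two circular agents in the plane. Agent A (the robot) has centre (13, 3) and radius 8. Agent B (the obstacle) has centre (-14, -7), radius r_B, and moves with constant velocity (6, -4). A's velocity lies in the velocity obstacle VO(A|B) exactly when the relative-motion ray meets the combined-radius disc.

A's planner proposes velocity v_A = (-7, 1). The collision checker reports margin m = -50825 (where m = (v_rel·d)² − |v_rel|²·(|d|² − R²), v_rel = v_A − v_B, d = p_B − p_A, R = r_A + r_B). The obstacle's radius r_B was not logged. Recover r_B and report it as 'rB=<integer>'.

m = -50825
d = (-27, -10);  v_rel = (-13, 5),  |v_rel|² = 194
v_rel×d = (-13)·(-10) − (5)·(-27) = 265
since m = R²·194 − 265²:  R² = (70225 + -50825) / 194 = 100
R = √100 = 10  ⇒  r_B = 10 − 8 = 2

rB=2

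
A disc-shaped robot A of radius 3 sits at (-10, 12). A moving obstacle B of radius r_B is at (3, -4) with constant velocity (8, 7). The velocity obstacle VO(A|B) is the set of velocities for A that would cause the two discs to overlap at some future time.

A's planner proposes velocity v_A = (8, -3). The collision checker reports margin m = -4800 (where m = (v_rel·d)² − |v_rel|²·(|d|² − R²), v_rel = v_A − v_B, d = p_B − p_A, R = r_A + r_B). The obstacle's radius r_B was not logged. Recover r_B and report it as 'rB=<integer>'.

m = -4800
d = (13, -16);  v_rel = (0, -10),  |v_rel|² = 100
v_rel×d = (0)·(-16) − (-10)·(13) = 130
since m = R²·100 − 130²:  R² = (16900 + -4800) / 100 = 121
R = √121 = 11  ⇒  r_B = 11 − 3 = 8

rB=8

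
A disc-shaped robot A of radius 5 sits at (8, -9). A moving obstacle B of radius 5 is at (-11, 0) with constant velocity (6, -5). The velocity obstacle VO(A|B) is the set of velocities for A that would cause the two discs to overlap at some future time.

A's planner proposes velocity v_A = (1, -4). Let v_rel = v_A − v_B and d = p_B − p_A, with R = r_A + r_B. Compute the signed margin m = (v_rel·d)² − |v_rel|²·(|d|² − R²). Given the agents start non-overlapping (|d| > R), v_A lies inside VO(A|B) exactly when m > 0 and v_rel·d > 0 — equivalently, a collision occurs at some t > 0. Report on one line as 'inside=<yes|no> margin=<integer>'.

d = (-19, 9),  |d|² = 442;  R = 5+5 = 10,  c = 442−10² = 342
v_rel = (-5, 1),  |v_rel|² = 26;  v_rel·d = (-5)·(-19) + (1)·(9) = 104
26·t² − 208·t + 342 = 0  ⇒  m = 104² − 26·342 = 1924
m = 1924 > 0,  v_rel·d = 104 > 0  ⇒  inside

inside=yes margin=1924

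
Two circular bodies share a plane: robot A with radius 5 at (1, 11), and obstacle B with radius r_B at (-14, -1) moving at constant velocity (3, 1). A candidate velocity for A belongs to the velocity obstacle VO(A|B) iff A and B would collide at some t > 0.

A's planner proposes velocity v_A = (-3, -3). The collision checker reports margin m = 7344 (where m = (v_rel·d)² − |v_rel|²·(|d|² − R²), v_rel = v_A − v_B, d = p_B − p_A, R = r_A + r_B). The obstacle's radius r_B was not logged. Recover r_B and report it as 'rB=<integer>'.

m = 7344
d = (-15, -12);  v_rel = (-6, -4),  |v_rel|² = 52
v_rel×d = (-6)·(-12) − (-4)·(-15) = 12
since m = R²·52 − 12²:  R² = (144 + 7344) / 52 = 144
R = √144 = 12  ⇒  r_B = 12 − 5 = 7

rB=7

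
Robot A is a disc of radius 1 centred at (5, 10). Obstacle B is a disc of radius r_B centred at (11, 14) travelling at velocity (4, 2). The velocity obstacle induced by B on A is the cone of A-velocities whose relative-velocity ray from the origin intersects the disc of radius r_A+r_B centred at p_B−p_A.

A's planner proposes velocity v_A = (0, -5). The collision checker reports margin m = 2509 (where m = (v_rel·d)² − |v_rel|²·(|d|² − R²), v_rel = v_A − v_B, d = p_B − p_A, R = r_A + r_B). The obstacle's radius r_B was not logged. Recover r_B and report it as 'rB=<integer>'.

m = 2509
d = (6, 4);  v_rel = (-4, -7),  |v_rel|² = 65
v_rel×d = (-4)·(4) − (-7)·(6) = 26
since m = R²·65 − 26²:  R² = (676 + 2509) / 65 = 49
R = √49 = 7  ⇒  r_B = 7 − 1 = 6

rB=6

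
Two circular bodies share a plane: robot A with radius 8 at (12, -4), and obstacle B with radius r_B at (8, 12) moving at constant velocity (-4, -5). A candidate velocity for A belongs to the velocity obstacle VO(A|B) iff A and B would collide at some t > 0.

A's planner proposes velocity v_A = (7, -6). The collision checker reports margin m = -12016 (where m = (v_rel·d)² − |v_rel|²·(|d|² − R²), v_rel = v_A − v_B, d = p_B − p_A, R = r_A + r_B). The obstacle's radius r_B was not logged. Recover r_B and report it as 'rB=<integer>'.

m = -12016
d = (-4, 16);  v_rel = (11, -1),  |v_rel|² = 122
v_rel×d = (11)·(16) − (-1)·(-4) = 172
since m = R²·122 − 172²:  R² = (29584 + -12016) / 122 = 144
R = √144 = 12  ⇒  r_B = 12 − 8 = 4

rB=4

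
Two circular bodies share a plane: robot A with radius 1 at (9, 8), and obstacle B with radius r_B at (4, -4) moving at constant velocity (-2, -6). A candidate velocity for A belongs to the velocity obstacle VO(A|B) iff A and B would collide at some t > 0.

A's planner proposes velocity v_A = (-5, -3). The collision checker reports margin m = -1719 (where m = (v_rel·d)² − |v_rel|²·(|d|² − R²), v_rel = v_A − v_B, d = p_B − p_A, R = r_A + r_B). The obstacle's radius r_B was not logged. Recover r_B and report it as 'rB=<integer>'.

m = -1719
d = (-5, -12);  v_rel = (-3, 3),  |v_rel|² = 18
v_rel×d = (-3)·(-12) − (3)·(-5) = 51
since m = R²·18 − 51²:  R² = (2601 + -1719) / 18 = 49
R = √49 = 7  ⇒  r_B = 7 − 1 = 6

rB=6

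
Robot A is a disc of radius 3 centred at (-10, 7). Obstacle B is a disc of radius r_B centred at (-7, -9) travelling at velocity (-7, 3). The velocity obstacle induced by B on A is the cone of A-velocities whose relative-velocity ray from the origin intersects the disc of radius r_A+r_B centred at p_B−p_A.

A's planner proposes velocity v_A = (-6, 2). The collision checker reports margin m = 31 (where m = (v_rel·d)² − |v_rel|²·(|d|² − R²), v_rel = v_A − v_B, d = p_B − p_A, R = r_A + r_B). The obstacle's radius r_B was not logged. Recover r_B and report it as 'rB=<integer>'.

m = 31
d = (3, -16);  v_rel = (1, -1),  |v_rel|² = 2
v_rel×d = (1)·(-16) − (-1)·(3) = -13
since m = R²·2 − (-13)²:  R² = (169 + 31) / 2 = 100
R = √100 = 10  ⇒  r_B = 10 − 3 = 7

rB=7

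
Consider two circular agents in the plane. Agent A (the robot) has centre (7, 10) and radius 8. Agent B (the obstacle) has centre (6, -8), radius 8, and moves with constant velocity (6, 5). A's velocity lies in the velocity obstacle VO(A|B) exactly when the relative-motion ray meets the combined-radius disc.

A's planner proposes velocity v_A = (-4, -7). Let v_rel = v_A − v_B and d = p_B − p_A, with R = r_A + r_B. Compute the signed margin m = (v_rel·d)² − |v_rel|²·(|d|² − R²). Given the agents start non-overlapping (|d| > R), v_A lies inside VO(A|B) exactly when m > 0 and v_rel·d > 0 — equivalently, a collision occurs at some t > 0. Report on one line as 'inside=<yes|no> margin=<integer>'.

d = (-1, -18),  |d|² = 325;  R = 8+8 = 16,  c = 325−16² = 69
v_rel = (-10, -12),  |v_rel|² = 244;  v_rel·d = (-10)·(-1) + (-12)·(-18) = 226
244·t² − 452·t + 69 = 0  ⇒  m = 226² − 244·69 = 34240
m = 34240 > 0,  v_rel·d = 226 > 0  ⇒  inside

inside=yes margin=34240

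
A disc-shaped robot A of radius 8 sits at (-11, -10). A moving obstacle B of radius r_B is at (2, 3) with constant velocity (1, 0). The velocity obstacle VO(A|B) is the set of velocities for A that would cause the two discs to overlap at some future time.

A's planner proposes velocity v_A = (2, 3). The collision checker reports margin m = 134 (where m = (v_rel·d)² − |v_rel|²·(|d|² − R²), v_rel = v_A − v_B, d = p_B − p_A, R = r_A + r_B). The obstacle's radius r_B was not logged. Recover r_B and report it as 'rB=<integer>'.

m = 134
d = (13, 13);  v_rel = (1, 3),  |v_rel|² = 10
v_rel×d = (1)·(13) − (3)·(13) = -26
since m = R²·10 − (-26)²:  R² = (676 + 134) / 10 = 81
R = √81 = 9  ⇒  r_B = 9 − 8 = 1

rB=1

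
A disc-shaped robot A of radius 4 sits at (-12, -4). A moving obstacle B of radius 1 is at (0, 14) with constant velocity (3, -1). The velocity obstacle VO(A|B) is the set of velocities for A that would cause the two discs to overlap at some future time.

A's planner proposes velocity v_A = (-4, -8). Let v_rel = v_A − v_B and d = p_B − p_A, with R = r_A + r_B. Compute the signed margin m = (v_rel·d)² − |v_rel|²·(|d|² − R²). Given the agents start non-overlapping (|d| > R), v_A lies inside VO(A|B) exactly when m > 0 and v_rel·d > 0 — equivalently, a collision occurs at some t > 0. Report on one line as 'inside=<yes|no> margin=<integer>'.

d = (12, 18),  |d|² = 468;  R = 4+1 = 5,  c = 468−5² = 443
v_rel = (-7, -7),  |v_rel|² = 98;  v_rel·d = (-7)·(12) + (-7)·(18) = -210
98·t² + 420·t + 443 = 0  ⇒  m = (-210)² − 98·443 = 686
m = 686 > 0,  v_rel·d = -210 < 0  ⇒  outside

inside=no margin=686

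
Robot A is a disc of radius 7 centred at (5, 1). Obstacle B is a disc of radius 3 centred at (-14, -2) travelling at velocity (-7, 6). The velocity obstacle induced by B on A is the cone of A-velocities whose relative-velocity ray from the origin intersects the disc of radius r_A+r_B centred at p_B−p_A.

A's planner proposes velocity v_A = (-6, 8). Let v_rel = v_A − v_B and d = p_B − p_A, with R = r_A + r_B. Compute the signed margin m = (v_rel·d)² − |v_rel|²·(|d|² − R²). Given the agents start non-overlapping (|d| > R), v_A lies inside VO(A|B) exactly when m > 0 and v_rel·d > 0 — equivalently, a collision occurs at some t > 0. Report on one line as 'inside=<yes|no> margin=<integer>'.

d = (-19, -3),  |d|² = 370;  R = 7+3 = 10,  c = 370−10² = 270
v_rel = (1, 2),  |v_rel|² = 5;  v_rel·d = (1)·(-19) + (2)·(-3) = -25
5·t² + 50·t + 270 = 0  ⇒  m = (-25)² − 5·270 = -725
m = -725 < 0,  v_rel·d = -25 < 0  ⇒  outside

inside=no margin=-725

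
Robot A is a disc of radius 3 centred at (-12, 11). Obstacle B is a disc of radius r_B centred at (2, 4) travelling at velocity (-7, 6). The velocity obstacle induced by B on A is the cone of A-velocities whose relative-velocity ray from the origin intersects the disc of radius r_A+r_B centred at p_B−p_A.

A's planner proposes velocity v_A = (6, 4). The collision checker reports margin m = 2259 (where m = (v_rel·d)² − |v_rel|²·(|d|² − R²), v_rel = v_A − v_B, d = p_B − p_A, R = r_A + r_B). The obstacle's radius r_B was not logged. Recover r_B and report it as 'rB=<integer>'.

m = 2259
d = (14, -7);  v_rel = (13, -2),  |v_rel|² = 173
v_rel×d = (13)·(-7) − (-2)·(14) = -63
since m = R²·173 − (-63)²:  R² = (3969 + 2259) / 173 = 36
R = √36 = 6  ⇒  r_B = 6 − 3 = 3

rB=3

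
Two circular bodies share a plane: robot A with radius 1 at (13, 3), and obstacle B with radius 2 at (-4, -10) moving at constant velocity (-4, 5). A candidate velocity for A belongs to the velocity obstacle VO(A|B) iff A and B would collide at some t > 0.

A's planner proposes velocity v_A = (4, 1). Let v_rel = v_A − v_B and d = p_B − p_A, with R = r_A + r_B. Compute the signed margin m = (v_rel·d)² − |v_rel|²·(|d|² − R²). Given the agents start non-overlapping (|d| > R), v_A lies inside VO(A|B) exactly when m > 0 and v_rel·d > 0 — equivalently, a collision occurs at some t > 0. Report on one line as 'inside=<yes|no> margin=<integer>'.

d = (-17, -13),  |d|² = 458;  R = 1+2 = 3,  c = 458−3² = 449
v_rel = (8, -4),  |v_rel|² = 80;  v_rel·d = (8)·(-17) + (-4)·(-13) = -84
80·t² + 168·t + 449 = 0  ⇒  m = (-84)² − 80·449 = -28864
m = -28864 < 0,  v_rel·d = -84 < 0  ⇒  outside

inside=no margin=-28864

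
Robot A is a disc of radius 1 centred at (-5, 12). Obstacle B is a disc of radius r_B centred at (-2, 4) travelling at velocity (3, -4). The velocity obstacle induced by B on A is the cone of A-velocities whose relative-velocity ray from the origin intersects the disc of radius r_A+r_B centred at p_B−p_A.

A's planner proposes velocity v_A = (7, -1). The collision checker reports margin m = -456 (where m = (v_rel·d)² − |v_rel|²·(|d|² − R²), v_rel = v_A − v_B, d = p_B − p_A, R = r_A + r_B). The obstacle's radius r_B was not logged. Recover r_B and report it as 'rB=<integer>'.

m = -456
d = (3, -8);  v_rel = (4, 3),  |v_rel|² = 25
v_rel×d = (4)·(-8) − (3)·(3) = -41
since m = R²·25 − (-41)²:  R² = (1681 + -456) / 25 = 49
R = √49 = 7  ⇒  r_B = 7 − 1 = 6

rB=6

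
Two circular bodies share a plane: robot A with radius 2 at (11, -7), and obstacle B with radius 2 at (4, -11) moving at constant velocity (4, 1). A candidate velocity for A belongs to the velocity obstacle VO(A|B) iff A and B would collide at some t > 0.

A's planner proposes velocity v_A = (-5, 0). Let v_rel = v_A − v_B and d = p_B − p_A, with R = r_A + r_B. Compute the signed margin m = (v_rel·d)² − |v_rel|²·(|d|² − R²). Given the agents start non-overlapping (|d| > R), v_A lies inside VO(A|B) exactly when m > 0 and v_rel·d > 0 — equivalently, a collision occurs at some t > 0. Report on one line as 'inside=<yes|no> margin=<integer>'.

d = (-7, -4),  |d|² = 65;  R = 2+2 = 4,  c = 65−4² = 49
v_rel = (-9, -1),  |v_rel|² = 82;  v_rel·d = (-9)·(-7) + (-1)·(-4) = 67
82·t² − 134·t + 49 = 0  ⇒  m = 67² − 82·49 = 471
m = 471 > 0,  v_rel·d = 67 > 0  ⇒  inside

inside=yes margin=471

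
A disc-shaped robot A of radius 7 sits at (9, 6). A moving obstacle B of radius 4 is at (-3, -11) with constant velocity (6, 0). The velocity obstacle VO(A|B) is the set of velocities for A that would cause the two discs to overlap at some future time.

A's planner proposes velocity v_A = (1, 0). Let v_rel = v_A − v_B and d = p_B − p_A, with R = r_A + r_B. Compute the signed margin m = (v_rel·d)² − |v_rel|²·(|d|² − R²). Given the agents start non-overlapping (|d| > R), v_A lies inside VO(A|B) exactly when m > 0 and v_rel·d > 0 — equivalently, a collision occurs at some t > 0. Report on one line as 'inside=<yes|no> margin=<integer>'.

d = (-12, -17),  |d|² = 433;  R = 7+4 = 11,  c = 433−11² = 312
v_rel = (-5, 0),  |v_rel|² = 25;  v_rel·d = (-5)·(-12) + (0)·(-17) = 60
25·t² − 120·t + 312 = 0  ⇒  m = 60² − 25·312 = -4200
m = -4200 < 0,  v_rel·d = 60 > 0  ⇒  outside

inside=no margin=-4200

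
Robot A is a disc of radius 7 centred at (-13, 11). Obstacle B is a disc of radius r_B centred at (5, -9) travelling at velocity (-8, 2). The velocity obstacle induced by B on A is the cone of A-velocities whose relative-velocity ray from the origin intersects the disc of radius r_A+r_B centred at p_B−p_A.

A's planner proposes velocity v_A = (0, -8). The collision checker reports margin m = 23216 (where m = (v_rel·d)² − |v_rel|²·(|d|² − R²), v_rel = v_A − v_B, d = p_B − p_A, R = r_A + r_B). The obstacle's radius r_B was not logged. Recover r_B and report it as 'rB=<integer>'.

m = 23216
d = (18, -20);  v_rel = (8, -10),  |v_rel|² = 164
v_rel×d = (8)·(-20) − (-10)·(18) = 20
since m = R²·164 − 20²:  R² = (400 + 23216) / 164 = 144
R = √144 = 12  ⇒  r_B = 12 − 7 = 5

rB=5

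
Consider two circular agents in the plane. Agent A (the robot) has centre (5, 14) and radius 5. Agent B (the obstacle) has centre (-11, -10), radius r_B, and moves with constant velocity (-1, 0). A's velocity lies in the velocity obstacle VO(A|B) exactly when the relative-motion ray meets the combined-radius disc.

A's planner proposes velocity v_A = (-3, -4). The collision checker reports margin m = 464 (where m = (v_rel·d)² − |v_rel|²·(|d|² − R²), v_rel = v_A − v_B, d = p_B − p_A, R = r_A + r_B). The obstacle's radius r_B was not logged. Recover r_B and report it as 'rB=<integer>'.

m = 464
d = (-16, -24);  v_rel = (-2, -4),  |v_rel|² = 20
v_rel×d = (-2)·(-24) − (-4)·(-16) = -16
since m = R²·20 − (-16)²:  R² = (256 + 464) / 20 = 36
R = √36 = 6  ⇒  r_B = 6 − 5 = 1

rB=1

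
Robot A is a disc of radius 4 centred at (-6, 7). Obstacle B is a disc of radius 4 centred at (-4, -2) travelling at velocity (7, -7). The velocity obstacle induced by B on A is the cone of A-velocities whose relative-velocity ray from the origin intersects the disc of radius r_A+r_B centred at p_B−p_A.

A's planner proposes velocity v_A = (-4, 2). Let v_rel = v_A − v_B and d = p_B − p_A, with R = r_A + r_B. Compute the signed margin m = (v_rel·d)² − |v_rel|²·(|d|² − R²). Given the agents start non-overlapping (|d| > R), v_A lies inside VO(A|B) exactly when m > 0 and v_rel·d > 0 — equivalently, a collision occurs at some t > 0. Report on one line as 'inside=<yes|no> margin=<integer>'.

d = (2, -9),  |d|² = 85;  R = 4+4 = 8,  c = 85−8² = 21
v_rel = (-11, 9),  |v_rel|² = 202;  v_rel·d = (-11)·(2) + (9)·(-9) = -103
202·t² + 206·t + 21 = 0  ⇒  m = (-103)² − 202·21 = 6367
m = 6367 > 0,  v_rel·d = -103 < 0  ⇒  outside

inside=no margin=6367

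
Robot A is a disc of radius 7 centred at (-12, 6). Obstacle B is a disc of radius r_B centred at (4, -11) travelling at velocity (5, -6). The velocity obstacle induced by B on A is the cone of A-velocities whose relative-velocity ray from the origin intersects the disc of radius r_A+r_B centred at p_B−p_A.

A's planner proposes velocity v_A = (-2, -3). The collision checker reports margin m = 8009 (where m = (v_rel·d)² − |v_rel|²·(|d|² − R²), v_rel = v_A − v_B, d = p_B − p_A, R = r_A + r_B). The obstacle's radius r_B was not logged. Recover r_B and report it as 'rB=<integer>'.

m = 8009
d = (16, -17);  v_rel = (-7, 3),  |v_rel|² = 58
v_rel×d = (-7)·(-17) − (3)·(16) = 71
since m = R²·58 − 71²:  R² = (5041 + 8009) / 58 = 225
R = √225 = 15  ⇒  r_B = 15 − 7 = 8

rB=8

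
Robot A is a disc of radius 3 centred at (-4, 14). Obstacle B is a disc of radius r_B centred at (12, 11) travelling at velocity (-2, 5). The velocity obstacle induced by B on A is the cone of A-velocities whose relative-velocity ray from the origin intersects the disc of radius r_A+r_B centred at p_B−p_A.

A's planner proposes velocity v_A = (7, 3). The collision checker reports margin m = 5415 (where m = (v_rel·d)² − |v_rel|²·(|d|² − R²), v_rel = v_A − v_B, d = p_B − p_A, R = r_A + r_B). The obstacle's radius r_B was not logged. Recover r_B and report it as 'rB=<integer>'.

m = 5415
d = (16, -3);  v_rel = (9, -2),  |v_rel|² = 85
v_rel×d = (9)·(-3) − (-2)·(16) = 5
since m = R²·85 − 5²:  R² = (25 + 5415) / 85 = 64
R = √64 = 8  ⇒  r_B = 8 − 3 = 5

rB=5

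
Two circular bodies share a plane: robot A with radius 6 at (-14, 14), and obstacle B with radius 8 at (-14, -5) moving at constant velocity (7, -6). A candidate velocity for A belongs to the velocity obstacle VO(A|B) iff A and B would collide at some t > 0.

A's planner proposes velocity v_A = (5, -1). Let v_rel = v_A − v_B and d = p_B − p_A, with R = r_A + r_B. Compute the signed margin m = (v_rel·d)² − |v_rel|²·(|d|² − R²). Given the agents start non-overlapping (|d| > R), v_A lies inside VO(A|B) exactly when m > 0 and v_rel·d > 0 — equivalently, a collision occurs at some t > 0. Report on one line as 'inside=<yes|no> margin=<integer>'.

d = (0, -19),  |d|² = 361;  R = 6+8 = 14,  c = 361−14² = 165
v_rel = (-2, 5),  |v_rel|² = 29;  v_rel·d = (-2)·(0) + (5)·(-19) = -95
29·t² + 190·t + 165 = 0  ⇒  m = (-95)² − 29·165 = 4240
m = 4240 > 0,  v_rel·d = -95 < 0  ⇒  outside

inside=no margin=4240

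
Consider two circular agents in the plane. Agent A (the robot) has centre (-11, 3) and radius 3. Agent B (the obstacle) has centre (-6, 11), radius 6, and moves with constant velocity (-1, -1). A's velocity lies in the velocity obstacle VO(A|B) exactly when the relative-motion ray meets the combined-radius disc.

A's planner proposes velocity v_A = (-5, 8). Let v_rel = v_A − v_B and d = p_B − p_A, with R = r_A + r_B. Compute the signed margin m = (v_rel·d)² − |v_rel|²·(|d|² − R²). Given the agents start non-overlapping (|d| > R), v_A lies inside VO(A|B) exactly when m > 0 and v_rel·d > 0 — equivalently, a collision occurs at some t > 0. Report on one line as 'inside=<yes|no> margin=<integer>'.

d = (5, 8),  |d|² = 89;  R = 3+6 = 9,  c = 89−9² = 8
v_rel = (-4, 9),  |v_rel|² = 97;  v_rel·d = (-4)·(5) + (9)·(8) = 52
97·t² − 104·t + 8 = 0  ⇒  m = 52² − 97·8 = 1928
m = 1928 > 0,  v_rel·d = 52 > 0  ⇒  inside

inside=yes margin=1928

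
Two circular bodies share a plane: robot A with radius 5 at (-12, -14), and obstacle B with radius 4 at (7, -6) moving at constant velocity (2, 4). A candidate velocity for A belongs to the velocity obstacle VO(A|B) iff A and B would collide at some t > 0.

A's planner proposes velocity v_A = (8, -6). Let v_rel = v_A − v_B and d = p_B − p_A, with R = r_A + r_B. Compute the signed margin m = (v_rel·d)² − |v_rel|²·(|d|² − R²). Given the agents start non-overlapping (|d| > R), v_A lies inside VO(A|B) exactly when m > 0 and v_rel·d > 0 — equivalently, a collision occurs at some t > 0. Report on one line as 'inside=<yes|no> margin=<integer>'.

d = (19, 8),  |d|² = 425;  R = 5+4 = 9,  c = 425−9² = 344
v_rel = (6, -10),  |v_rel|² = 136;  v_rel·d = (6)·(19) + (-10)·(8) = 34
136·t² − 68·t + 344 = 0  ⇒  m = 34² − 136·344 = -45628
m = -45628 < 0,  v_rel·d = 34 > 0  ⇒  outside

inside=no margin=-45628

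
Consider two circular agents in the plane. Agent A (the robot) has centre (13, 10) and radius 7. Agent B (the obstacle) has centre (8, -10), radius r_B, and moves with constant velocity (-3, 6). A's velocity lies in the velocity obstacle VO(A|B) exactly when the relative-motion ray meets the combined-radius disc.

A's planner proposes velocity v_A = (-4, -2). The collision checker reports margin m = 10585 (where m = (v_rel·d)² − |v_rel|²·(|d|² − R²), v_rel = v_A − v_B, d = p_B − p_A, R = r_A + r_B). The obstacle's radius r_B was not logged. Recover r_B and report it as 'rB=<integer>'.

m = 10585
d = (-5, -20);  v_rel = (-1, -8),  |v_rel|² = 65
v_rel×d = (-1)·(-20) − (-8)·(-5) = -20
since m = R²·65 − (-20)²:  R² = (400 + 10585) / 65 = 169
R = √169 = 13  ⇒  r_B = 13 − 7 = 6

rB=6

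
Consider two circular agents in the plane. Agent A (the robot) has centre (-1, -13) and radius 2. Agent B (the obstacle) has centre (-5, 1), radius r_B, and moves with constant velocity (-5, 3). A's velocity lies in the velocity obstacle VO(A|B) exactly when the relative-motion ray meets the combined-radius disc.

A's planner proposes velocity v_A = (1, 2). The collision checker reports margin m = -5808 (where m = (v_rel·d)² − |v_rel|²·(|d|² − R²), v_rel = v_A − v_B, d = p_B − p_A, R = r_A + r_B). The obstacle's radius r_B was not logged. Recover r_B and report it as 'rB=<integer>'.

m = -5808
d = (-4, 14);  v_rel = (6, -1),  |v_rel|² = 37
v_rel×d = (6)·(14) − (-1)·(-4) = 80
since m = R²·37 − 80²:  R² = (6400 + -5808) / 37 = 16
R = √16 = 4  ⇒  r_B = 4 − 2 = 2

rB=2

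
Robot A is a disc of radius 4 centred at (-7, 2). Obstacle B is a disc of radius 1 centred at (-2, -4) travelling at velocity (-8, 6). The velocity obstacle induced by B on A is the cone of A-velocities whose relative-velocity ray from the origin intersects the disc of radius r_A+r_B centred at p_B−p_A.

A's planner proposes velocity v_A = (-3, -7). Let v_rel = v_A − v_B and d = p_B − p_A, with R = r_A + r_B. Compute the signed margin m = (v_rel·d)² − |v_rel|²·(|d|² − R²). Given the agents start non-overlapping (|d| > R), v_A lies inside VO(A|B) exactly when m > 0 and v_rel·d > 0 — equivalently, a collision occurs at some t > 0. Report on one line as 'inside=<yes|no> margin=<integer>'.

d = (5, -6),  |d|² = 61;  R = 4+1 = 5,  c = 61−5² = 36
v_rel = (5, -13),  |v_rel|² = 194;  v_rel·d = (5)·(5) + (-13)·(-6) = 103
194·t² − 206·t + 36 = 0  ⇒  m = 103² − 194·36 = 3625
m = 3625 > 0,  v_rel·d = 103 > 0  ⇒  inside

inside=yes margin=3625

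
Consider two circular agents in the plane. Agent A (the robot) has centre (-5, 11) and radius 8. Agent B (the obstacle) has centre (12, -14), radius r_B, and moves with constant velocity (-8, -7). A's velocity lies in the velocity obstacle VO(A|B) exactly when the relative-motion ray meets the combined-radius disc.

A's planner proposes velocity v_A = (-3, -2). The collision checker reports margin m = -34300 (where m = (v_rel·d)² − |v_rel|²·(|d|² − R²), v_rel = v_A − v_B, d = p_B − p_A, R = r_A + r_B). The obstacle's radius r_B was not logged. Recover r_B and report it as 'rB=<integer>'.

m = -34300
d = (17, -25);  v_rel = (5, 5),  |v_rel|² = 50
v_rel×d = (5)·(-25) − (5)·(17) = -210
since m = R²·50 − (-210)²:  R² = (44100 + -34300) / 50 = 196
R = √196 = 14  ⇒  r_B = 14 − 8 = 6

rB=6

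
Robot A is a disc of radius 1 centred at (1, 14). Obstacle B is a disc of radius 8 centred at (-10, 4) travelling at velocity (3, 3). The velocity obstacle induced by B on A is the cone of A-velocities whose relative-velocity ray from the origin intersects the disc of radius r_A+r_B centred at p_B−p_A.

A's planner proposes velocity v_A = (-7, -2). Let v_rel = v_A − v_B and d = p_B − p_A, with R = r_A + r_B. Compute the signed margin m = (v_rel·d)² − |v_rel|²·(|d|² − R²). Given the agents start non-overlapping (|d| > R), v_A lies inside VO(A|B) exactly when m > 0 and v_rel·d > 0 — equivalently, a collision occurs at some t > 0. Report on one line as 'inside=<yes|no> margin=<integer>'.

d = (-11, -10),  |d|² = 221;  R = 1+8 = 9,  c = 221−9² = 140
v_rel = (-10, -5),  |v_rel|² = 125;  v_rel·d = (-10)·(-11) + (-5)·(-10) = 160
125·t² − 320·t + 140 = 0  ⇒  m = 160² − 125·140 = 8100
m = 8100 > 0,  v_rel·d = 160 > 0  ⇒  inside

inside=yes margin=8100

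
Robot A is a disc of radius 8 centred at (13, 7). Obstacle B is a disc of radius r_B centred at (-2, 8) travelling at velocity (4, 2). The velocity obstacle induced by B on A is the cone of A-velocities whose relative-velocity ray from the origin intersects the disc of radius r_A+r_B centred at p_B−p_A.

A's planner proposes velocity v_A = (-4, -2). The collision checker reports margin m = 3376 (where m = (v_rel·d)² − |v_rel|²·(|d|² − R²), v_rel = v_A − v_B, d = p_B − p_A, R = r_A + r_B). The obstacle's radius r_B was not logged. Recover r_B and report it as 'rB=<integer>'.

m = 3376
d = (-15, 1);  v_rel = (-8, -4),  |v_rel|² = 80
v_rel×d = (-8)·(1) − (-4)·(-15) = -68
since m = R²·80 − (-68)²:  R² = (4624 + 3376) / 80 = 100
R = √100 = 10  ⇒  r_B = 10 − 8 = 2

rB=2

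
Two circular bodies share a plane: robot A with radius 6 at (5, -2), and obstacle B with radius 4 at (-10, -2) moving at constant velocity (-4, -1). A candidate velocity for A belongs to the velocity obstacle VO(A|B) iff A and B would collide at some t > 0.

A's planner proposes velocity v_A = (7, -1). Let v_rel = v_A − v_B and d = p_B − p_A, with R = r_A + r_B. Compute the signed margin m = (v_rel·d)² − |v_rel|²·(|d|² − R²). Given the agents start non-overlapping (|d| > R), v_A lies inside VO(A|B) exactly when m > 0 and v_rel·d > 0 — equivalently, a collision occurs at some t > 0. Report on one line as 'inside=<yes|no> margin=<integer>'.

d = (-15, 0),  |d|² = 225;  R = 6+4 = 10,  c = 225−10² = 125
v_rel = (11, 0),  |v_rel|² = 121;  v_rel·d = (11)·(-15) + (0)·(0) = -165
121·t² + 330·t + 125 = 0  ⇒  m = (-165)² − 121·125 = 12100
m = 12100 > 0,  v_rel·d = -165 < 0  ⇒  outside

inside=no margin=12100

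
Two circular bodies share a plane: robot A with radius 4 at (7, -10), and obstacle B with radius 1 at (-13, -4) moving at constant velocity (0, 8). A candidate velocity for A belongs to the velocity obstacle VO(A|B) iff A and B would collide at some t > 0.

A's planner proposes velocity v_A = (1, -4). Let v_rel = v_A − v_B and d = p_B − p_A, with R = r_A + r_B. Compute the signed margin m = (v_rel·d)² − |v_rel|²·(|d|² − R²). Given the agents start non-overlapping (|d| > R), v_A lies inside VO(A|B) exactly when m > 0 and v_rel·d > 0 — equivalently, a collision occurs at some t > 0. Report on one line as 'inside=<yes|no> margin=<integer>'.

d = (-20, 6),  |d|² = 436;  R = 4+1 = 5,  c = 436−5² = 411
v_rel = (1, -12),  |v_rel|² = 145;  v_rel·d = (1)·(-20) + (-12)·(6) = -92
145·t² + 184·t + 411 = 0  ⇒  m = (-92)² − 145·411 = -51131
m = -51131 < 0,  v_rel·d = -92 < 0  ⇒  outside

inside=no margin=-51131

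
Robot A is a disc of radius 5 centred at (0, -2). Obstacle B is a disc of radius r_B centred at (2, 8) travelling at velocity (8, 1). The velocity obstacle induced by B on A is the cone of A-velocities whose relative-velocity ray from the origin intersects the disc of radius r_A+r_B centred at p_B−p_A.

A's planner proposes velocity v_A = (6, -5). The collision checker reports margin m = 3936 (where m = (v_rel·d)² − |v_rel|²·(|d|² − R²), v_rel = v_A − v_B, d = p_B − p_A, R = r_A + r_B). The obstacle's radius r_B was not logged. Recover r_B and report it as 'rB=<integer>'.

m = 3936
d = (2, 10);  v_rel = (-2, -6),  |v_rel|² = 40
v_rel×d = (-2)·(10) − (-6)·(2) = -8
since m = R²·40 − (-8)²:  R² = (64 + 3936) / 40 = 100
R = √100 = 10  ⇒  r_B = 10 − 5 = 5

rB=5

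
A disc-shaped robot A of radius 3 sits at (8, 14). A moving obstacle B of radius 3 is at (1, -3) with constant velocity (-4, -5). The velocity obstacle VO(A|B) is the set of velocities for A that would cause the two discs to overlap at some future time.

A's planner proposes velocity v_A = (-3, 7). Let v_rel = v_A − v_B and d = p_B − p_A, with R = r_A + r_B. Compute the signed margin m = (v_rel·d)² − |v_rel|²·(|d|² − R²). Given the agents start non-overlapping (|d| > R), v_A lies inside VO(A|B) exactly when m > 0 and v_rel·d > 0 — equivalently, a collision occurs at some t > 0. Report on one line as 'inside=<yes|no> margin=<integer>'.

d = (-7, -17),  |d|² = 338;  R = 3+3 = 6,  c = 338−6² = 302
v_rel = (1, 12),  |v_rel|² = 145;  v_rel·d = (1)·(-7) + (12)·(-17) = -211
145·t² + 422·t + 302 = 0  ⇒  m = (-211)² − 145·302 = 731
m = 731 > 0,  v_rel·d = -211 < 0  ⇒  outside

inside=no margin=731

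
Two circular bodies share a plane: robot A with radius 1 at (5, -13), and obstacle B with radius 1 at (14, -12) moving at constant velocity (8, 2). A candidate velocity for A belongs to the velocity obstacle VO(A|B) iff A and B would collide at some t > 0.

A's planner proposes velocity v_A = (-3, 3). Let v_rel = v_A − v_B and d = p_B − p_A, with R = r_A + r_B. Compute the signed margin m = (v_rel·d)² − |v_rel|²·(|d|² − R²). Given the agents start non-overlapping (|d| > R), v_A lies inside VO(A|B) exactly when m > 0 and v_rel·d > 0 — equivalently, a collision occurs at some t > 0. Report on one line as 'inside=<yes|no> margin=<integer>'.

d = (9, 1),  |d|² = 82;  R = 1+1 = 2,  c = 82−2² = 78
v_rel = (-11, 1),  |v_rel|² = 122;  v_rel·d = (-11)·(9) + (1)·(1) = -98
122·t² + 196·t + 78 = 0  ⇒  m = (-98)² − 122·78 = 88
m = 88 > 0,  v_rel·d = -98 < 0  ⇒  outside

inside=no margin=88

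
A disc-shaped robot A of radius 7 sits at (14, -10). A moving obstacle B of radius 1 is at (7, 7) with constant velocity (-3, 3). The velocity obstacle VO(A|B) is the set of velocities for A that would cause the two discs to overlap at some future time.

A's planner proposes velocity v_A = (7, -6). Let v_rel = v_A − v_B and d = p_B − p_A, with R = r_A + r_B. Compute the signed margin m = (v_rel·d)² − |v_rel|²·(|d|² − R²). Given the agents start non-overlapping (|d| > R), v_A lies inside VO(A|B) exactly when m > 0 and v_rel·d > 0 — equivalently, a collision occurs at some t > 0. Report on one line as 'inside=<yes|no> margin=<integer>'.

d = (-7, 17),  |d|² = 338;  R = 7+1 = 8,  c = 338−8² = 274
v_rel = (10, -9),  |v_rel|² = 181;  v_rel·d = (10)·(-7) + (-9)·(17) = -223
181·t² + 446·t + 274 = 0  ⇒  m = (-223)² − 181·274 = 135
m = 135 > 0,  v_rel·d = -223 < 0  ⇒  outside

inside=no margin=135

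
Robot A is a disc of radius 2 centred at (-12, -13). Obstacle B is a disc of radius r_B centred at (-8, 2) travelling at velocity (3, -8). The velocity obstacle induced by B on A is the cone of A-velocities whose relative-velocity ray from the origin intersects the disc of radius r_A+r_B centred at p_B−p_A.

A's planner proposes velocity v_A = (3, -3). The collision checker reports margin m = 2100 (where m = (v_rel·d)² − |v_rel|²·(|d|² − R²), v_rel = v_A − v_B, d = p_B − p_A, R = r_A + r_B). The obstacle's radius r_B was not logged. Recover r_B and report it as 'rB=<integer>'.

m = 2100
d = (4, 15);  v_rel = (0, 5),  |v_rel|² = 25
v_rel×d = (0)·(15) − (5)·(4) = -20
since m = R²·25 − (-20)²:  R² = (400 + 2100) / 25 = 100
R = √100 = 10  ⇒  r_B = 10 − 2 = 8

rB=8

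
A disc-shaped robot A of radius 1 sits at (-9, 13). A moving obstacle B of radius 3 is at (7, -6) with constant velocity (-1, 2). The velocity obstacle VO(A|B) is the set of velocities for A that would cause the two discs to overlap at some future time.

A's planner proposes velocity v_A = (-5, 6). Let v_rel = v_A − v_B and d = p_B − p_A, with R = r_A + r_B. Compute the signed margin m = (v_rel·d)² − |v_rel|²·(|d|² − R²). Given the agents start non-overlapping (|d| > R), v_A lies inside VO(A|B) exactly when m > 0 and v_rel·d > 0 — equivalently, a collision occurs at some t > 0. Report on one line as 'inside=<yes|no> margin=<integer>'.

d = (16, -19),  |d|² = 617;  R = 1+3 = 4,  c = 617−4² = 601
v_rel = (-4, 4),  |v_rel|² = 32;  v_rel·d = (-4)·(16) + (4)·(-19) = -140
32·t² + 280·t + 601 = 0  ⇒  m = (-140)² − 32·601 = 368
m = 368 > 0,  v_rel·d = -140 < 0  ⇒  outside

inside=no margin=368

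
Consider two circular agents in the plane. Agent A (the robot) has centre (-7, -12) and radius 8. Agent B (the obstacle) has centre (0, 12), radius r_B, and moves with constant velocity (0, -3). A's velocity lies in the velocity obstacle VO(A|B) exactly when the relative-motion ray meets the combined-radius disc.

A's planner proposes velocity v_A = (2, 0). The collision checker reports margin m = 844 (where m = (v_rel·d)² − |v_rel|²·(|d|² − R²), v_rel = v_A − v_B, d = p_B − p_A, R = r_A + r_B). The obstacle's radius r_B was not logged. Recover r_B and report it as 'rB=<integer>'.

m = 844
d = (7, 24);  v_rel = (2, 3),  |v_rel|² = 13
v_rel×d = (2)·(24) − (3)·(7) = 27
since m = R²·13 − 27²:  R² = (729 + 844) / 13 = 121
R = √121 = 11  ⇒  r_B = 11 − 8 = 3

rB=3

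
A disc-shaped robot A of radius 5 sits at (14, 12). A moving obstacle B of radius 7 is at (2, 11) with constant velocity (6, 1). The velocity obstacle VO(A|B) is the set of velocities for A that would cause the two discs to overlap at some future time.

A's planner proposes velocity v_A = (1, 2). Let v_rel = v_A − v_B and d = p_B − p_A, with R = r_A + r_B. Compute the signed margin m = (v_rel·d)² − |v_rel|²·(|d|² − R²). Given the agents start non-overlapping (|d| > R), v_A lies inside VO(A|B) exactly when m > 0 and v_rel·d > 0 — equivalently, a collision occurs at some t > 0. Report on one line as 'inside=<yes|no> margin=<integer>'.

d = (-12, -1),  |d|² = 145;  R = 5+7 = 12,  c = 145−12² = 1
v_rel = (-5, 1),  |v_rel|² = 26;  v_rel·d = (-5)·(-12) + (1)·(-1) = 59
26·t² − 118·t + 1 = 0  ⇒  m = 59² − 26·1 = 3455
m = 3455 > 0,  v_rel·d = 59 > 0  ⇒  inside

inside=yes margin=3455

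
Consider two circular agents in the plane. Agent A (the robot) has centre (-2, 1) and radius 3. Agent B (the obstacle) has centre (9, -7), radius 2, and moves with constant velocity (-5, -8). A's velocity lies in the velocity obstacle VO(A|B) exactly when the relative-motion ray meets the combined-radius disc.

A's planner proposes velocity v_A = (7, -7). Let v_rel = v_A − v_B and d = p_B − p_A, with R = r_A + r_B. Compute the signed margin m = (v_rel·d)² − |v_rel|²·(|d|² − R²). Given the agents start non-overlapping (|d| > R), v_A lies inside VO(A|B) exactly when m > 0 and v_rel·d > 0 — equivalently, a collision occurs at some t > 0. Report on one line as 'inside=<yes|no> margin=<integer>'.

d = (11, -8),  |d|² = 185;  R = 3+2 = 5,  c = 185−5² = 160
v_rel = (12, 1),  |v_rel|² = 145;  v_rel·d = (12)·(11) + (1)·(-8) = 124
145·t² − 248·t + 160 = 0  ⇒  m = 124² − 145·160 = -7824
m = -7824 < 0,  v_rel·d = 124 > 0  ⇒  outside

inside=no margin=-7824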